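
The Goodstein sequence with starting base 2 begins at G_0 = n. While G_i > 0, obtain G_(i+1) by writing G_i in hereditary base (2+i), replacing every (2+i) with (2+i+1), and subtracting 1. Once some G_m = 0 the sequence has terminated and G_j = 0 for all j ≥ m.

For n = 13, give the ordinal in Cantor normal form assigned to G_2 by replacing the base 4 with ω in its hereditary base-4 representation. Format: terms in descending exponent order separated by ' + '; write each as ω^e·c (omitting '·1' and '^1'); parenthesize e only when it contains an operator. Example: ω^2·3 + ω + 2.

[0] 13 ≡ 2^(2 + 1) + 2^2 + 1 (base 2). Lift 3: 109. −1: 108.
[1] 108 ≡ 3^(3 + 1) + 3^3 (base 3). Lift 4: 1280. −1: 1279.
[2] 1279 ≡ 4^(4 + 1) + 3·4^3 + 3·4^2 + 3·4 + 3 (base 4). Lift 5: 16093. −1: 16092.

ω^(ω + 1) + ω^3·3 + ω^2·3 + ω·3 + 3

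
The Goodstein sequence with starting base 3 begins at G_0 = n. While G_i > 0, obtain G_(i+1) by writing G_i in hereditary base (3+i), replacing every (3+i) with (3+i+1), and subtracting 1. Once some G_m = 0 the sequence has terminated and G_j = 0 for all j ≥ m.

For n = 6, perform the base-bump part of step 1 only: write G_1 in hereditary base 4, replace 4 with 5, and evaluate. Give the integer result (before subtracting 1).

8

[0] 6 ≡ 2·3 (base 3). Lift 4: 8. −1: 7.
[1] 7 ≡ 4 + 3 (base 4). Lift 5: 8. −1: 7.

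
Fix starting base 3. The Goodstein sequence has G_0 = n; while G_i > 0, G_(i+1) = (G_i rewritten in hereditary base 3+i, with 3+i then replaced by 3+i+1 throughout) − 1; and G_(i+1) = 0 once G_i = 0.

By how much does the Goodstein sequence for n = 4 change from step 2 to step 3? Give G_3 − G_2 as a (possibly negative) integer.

-1

i=0: 4 = 3 + 1 (b=3); 3→4: 4 + 1 = 5; 5−1 = 4
i=1: 4 = 4 (b=4); 4→5: 5 = 5; 5−1 = 4
i=2: 4 = 4 (b=5); 5→6: 4 = 4; 4−1 = 3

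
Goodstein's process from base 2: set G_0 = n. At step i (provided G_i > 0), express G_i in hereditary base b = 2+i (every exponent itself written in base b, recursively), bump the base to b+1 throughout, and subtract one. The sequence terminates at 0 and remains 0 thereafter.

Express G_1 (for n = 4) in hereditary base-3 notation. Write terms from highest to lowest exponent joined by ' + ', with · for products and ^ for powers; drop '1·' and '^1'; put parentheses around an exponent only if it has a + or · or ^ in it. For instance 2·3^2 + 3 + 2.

(0) 4|_2 = 2^2 ↦ 3^3|_3 = 27 ⇒ 26
(1) 26|_3 = 2·3^2 + 2·3 + 2 ↦ 2·4^2 + 2·4 + 2|_4 = 42 ⇒ 41

2·3^2 + 2·3 + 2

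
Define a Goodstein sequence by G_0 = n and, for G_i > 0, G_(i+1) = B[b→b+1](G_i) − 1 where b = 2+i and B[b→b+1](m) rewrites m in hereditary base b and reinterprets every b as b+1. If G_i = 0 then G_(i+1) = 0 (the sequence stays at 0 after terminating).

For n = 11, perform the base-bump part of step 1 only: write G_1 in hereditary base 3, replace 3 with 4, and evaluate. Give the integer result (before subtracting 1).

11 —HB2→ 2^(2 + 1) + 2 + 1 —bump→ 3^(3 + 1) + 3 + 1 = 85 —(−1)→ 84
84 —HB3→ 3^(3 + 1) + 3 —bump→ 4^(4 + 1) + 4 = 1028 —(−1)→ 1027

1028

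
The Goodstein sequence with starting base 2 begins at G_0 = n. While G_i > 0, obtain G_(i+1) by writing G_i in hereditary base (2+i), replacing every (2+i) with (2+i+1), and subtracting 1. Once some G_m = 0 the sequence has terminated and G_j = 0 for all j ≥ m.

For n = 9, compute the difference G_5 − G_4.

G_0 = 9. HB_2(9) = 2^(2 + 1) + 1. Bump = 82. G_1 = 81.
G_1 = 81. HB_3(81) = 3^(3 + 1). Bump = 1024. G_2 = 1023.
G_2 = 1023. HB_4(1023) = 3·4^4 + 3·4^3 + 3·4^2 + 3·4 + 3. Bump = 9843. G_3 = 9842.
G_3 = 9842. HB_5(9842) = 3·5^5 + 3·5^3 + 3·5^2 + 3·5 + 2. Bump = 140744. G_4 = 140743.
G_4 = 140743. HB_6(140743) = 3·6^6 + 3·6^3 + 3·6^2 + 3·6 + 1. Bump = 2471827. G_5 = 2471826.

2331083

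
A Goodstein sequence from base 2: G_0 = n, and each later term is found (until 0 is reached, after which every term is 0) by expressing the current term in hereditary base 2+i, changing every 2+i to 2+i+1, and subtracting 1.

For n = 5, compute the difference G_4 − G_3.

G_0 = 5. HB_2(5) = 2^2 + 1. Bump = 28. G_1 = 27.
G_1 = 27. HB_3(27) = 3^3. Bump = 256. G_2 = 255.
G_2 = 255. HB_4(255) = 3·4^3 + 3·4^2 + 3·4 + 3. Bump = 468. G_3 = 467.
G_3 = 467. HB_5(467) = 3·5^3 + 3·5^2 + 3·5 + 2. Bump = 776. G_4 = 775.

308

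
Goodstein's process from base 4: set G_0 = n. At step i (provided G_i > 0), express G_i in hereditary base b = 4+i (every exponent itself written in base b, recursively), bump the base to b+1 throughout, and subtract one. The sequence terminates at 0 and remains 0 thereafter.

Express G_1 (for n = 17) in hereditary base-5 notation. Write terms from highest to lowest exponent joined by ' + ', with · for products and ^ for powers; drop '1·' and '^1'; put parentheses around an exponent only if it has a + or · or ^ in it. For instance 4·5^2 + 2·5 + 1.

5^2

i=0: 17 = 4^2 + 1 (b=4); 4→5: 5^2 + 1 = 26; 26−1 = 25
i=1: 25 = 5^2 (b=5); 5→6: 6^2 = 36; 36−1 = 35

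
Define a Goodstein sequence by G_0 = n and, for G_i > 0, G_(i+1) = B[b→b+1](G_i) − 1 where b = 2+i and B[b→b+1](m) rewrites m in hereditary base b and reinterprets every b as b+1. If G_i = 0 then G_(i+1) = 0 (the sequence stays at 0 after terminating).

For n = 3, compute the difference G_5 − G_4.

-1

base 2: 3 = 2 + 1; at 3: 3 + 1 = 4; next = 3
base 3: 3 = 3; at 4: 4 = 4; next = 3
base 4: 3 = 3; at 5: 3 = 3; next = 2
base 5: 2 = 2; at 6: 2 = 2; next = 1
base 6: 1 = 1; at 7: 1 = 1; next = 0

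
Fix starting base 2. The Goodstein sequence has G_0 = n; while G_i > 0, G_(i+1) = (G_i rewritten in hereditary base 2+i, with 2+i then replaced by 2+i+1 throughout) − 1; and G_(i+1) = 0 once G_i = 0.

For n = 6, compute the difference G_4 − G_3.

step 0: 6 = 2^2 + 2; sub 3 for 2: 3^3 + 3; = 30; G_1 = 30−1 = 29
step 1: 29 = 3^3 + 2; sub 4 for 3: 4^4 + 2; = 258; G_2 = 258−1 = 257
step 2: 257 = 4^4 + 1; sub 5 for 4: 5^5 + 1; = 3126; G_3 = 3126−1 = 3125
step 3: 3125 = 5^5; sub 6 for 5: 6^6; = 46656; G_4 = 46656−1 = 46655

43530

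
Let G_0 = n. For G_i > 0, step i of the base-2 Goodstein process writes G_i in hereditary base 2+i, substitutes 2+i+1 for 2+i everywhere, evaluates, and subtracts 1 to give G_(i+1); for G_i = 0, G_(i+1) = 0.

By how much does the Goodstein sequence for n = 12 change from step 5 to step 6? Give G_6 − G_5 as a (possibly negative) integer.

128452957

(0) 12|_2 = 2^(2 + 1) + 2^2 ↦ 3^(3 + 1) + 3^3|_3 = 108 ⇒ 107
(1) 107|_3 = 3^(3 + 1) + 2·3^2 + 2·3 + 2 ↦ 4^(4 + 1) + 2·4^2 + 2·4 + 2|_4 = 1066 ⇒ 1065
(2) 1065|_4 = 4^(4 + 1) + 2·4^2 + 2·4 + 1 ↦ 5^(5 + 1) + 2·5^2 + 2·5 + 1|_5 = 15686 ⇒ 15685
(3) 15685|_5 = 5^(5 + 1) + 2·5^2 + 2·5 ↦ 6^(6 + 1) + 2·6^2 + 2·6|_6 = 280020 ⇒ 280019
(4) 280019|_6 = 6^(6 + 1) + 2·6^2 + 6 + 5 ↦ 7^(7 + 1) + 2·7^2 + 7 + 5|_7 = 5764911 ⇒ 5764910
(5) 5764910|_7 = 7^(7 + 1) + 2·7^2 + 7 + 4 ↦ 8^(8 + 1) + 2·8^2 + 8 + 4|_8 = 134217868 ⇒ 134217867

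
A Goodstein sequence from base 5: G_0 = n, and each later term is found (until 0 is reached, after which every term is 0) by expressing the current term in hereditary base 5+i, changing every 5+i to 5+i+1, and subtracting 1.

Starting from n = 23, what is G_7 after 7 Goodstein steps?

41

base 5: 23 = 4·5 + 3; at 6: 4·6 + 3 = 27; next = 26
base 6: 26 = 4·6 + 2; at 7: 4·7 + 2 = 30; next = 29
base 7: 29 = 4·7 + 1; at 8: 4·8 + 1 = 33; next = 32
base 8: 32 = 4·8; at 9: 4·9 = 36; next = 35
base 9: 35 = 3·9 + 8; at 10: 3·10 + 8 = 38; next = 37
base 10: 37 = 3·10 + 7; at 11: 3·11 + 7 = 40; next = 39
base 11: 39 = 3·11 + 6; at 12: 3·12 + 6 = 42; next = 41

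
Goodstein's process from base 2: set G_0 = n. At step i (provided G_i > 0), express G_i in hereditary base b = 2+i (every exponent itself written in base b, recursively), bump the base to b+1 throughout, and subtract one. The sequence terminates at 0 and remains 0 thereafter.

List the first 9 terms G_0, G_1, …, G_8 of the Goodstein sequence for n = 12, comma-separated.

12, 107, 1065, 15685, 280019, 5764910, 134217867, 3486784574, 100000000211

(0) 12|_2 = 2^(2 + 1) + 2^2 ↦ 3^(3 + 1) + 3^3|_3 = 108 ⇒ 107
(1) 107|_3 = 3^(3 + 1) + 2·3^2 + 2·3 + 2 ↦ 4^(4 + 1) + 2·4^2 + 2·4 + 2|_4 = 1066 ⇒ 1065
(2) 1065|_4 = 4^(4 + 1) + 2·4^2 + 2·4 + 1 ↦ 5^(5 + 1) + 2·5^2 + 2·5 + 1|_5 = 15686 ⇒ 15685
(3) 15685|_5 = 5^(5 + 1) + 2·5^2 + 2·5 ↦ 6^(6 + 1) + 2·6^2 + 2·6|_6 = 280020 ⇒ 280019
(4) 280019|_6 = 6^(6 + 1) + 2·6^2 + 6 + 5 ↦ 7^(7 + 1) + 2·7^2 + 7 + 5|_7 = 5764911 ⇒ 5764910
(5) 5764910|_7 = 7^(7 + 1) + 2·7^2 + 7 + 4 ↦ 8^(8 + 1) + 2·8^2 + 8 + 4|_8 = 134217868 ⇒ 134217867
(6) 134217867|_8 = 8^(8 + 1) + 2·8^2 + 8 + 3 ↦ 9^(9 + 1) + 2·9^2 + 9 + 3|_9 = 3486784575 ⇒ 3486784574
(7) 3486784574|_9 = 9^(9 + 1) + 2·9^2 + 9 + 2 ↦ 10^(10 + 1) + 2·10^2 + 10 + 2|_10 = 100000000212 ⇒ 100000000211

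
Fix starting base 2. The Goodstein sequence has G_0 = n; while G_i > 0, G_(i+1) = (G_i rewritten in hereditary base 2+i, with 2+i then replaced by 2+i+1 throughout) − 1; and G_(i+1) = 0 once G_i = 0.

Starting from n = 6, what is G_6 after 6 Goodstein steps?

(0) 6|_2 = 2^2 + 2 ↦ 3^3 + 3|_3 = 30 ⇒ 29
(1) 29|_3 = 3^3 + 2 ↦ 4^4 + 2|_4 = 258 ⇒ 257
(2) 257|_4 = 4^4 + 1 ↦ 5^5 + 1|_5 = 3126 ⇒ 3125
(3) 3125|_5 = 5^5 ↦ 6^6|_6 = 46656 ⇒ 46655
(4) 46655|_6 = 5·6^5 + 5·6^4 + 5·6^3 + 5·6^2 + 5·6 + 5 ↦ 5·7^5 + 5·7^4 + 5·7^3 + 5·7^2 + 5·7 + 5|_7 = 98040 ⇒ 98039
(5) 98039|_7 = 5·7^5 + 5·7^4 + 5·7^3 + 5·7^2 + 5·7 + 4 ↦ 5·8^5 + 5·8^4 + 5·8^3 + 5·8^2 + 5·8 + 4|_8 = 187244 ⇒ 187243
(6) 187243|_8 = 5·8^5 + 5·8^4 + 5·8^3 + 5·8^2 + 5·8 + 3 ↦ 5·9^5 + 5·9^4 + 5·9^3 + 5·9^2 + 5·9 + 3|_9 = 332148 ⇒ 332147

187243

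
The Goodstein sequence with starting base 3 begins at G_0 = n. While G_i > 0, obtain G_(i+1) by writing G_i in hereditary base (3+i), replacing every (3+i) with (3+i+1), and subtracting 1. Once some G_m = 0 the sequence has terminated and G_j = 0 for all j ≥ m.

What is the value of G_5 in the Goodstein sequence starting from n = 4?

1

base 3: 4 = 3 + 1; at 4: 4 + 1 = 5; next = 4
base 4: 4 = 4; at 5: 5 = 5; next = 4
base 5: 4 = 4; at 6: 4 = 4; next = 3
base 6: 3 = 3; at 7: 3 = 3; next = 2
base 7: 2 = 2; at 8: 2 = 2; next = 1
base 8: 1 = 1; at 9: 1 = 1; next = 0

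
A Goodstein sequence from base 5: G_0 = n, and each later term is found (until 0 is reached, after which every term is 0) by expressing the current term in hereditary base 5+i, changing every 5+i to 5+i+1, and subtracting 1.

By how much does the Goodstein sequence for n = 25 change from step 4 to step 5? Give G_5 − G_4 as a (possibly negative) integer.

4

G_0=25  [base 5] 5^2  →[5↦6]→  6^2 = 36  −1 ⇒ G_1=35
G_1=35  [base 6] 5·6 + 5  →[6↦7]→  5·7 + 5 = 40  −1 ⇒ G_2=39
G_2=39  [base 7] 5·7 + 4  →[7↦8]→  5·8 + 4 = 44  −1 ⇒ G_3=43
G_3=43  [base 8] 5·8 + 3  →[8↦9]→  5·9 + 3 = 48  −1 ⇒ G_4=47
G_4=47  [base 9] 5·9 + 2  →[9↦10]→  5·10 + 2 = 52  −1 ⇒ G_5=51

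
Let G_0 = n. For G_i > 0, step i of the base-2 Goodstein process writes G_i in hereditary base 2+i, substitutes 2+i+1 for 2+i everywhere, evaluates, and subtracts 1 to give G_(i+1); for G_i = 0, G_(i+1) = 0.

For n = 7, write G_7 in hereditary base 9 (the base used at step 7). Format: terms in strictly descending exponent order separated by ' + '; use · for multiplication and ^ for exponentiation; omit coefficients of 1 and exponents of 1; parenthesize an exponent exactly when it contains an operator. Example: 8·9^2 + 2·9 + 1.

7·9^7 + 7·9^6 + 7·9^5 + 7·9^4 + 7·9^3 + 7·9^2 + 7·9 + 6

base 2: 7 = 2^2 + 2 + 1; at 3: 3^3 + 3 + 1 = 31; next = 30
base 3: 30 = 3^3 + 3; at 4: 4^4 + 4 = 260; next = 259
base 4: 259 = 4^4 + 3; at 5: 5^5 + 3 = 3128; next = 3127
base 5: 3127 = 5^5 + 2; at 6: 6^6 + 2 = 46658; next = 46657
base 6: 46657 = 6^6 + 1; at 7: 7^7 + 1 = 823544; next = 823543
base 7: 823543 = 7^7; at 8: 8^8 = 16777216; next = 16777215
base 8: 16777215 = 7·8^7 + 7·8^6 + 7·8^5 + 7·8^4 + 7·8^3 + 7·8^2 + 7·8 + 7; at 9: 7·9^7 + 7·9^6 + 7·9^5 + 7·9^4 + 7·9^3 + 7·9^2 + 7·9 + 7 = 37665880; next = 37665879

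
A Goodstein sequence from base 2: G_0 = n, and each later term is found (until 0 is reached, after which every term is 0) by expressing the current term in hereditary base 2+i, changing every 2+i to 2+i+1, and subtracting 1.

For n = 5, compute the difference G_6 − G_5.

(0) 5|_2 = 2^2 + 1 ↦ 3^3 + 1|_3 = 28 ⇒ 27
(1) 27|_3 = 3^3 ↦ 4^4|_4 = 256 ⇒ 255
(2) 255|_4 = 3·4^3 + 3·4^2 + 3·4 + 3 ↦ 3·5^3 + 3·5^2 + 3·5 + 3|_5 = 468 ⇒ 467
(3) 467|_5 = 3·5^3 + 3·5^2 + 3·5 + 2 ↦ 3·6^3 + 3·6^2 + 3·6 + 2|_6 = 776 ⇒ 775
(4) 775|_6 = 3·6^3 + 3·6^2 + 3·6 + 1 ↦ 3·7^3 + 3·7^2 + 3·7 + 1|_7 = 1198 ⇒ 1197
(5) 1197|_7 = 3·7^3 + 3·7^2 + 3·7 ↦ 3·8^3 + 3·8^2 + 3·8|_8 = 1752 ⇒ 1751

554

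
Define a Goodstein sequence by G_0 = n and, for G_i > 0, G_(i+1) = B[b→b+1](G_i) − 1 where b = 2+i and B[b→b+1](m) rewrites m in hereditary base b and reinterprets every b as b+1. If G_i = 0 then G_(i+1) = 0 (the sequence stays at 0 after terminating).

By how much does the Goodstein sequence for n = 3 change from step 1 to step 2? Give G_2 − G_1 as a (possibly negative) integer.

0

i=0: 3 = 2 + 1 (b=2); 2→3: 3 + 1 = 4; 4−1 = 3
i=1: 3 = 3 (b=3); 3→4: 4 = 4; 4−1 = 3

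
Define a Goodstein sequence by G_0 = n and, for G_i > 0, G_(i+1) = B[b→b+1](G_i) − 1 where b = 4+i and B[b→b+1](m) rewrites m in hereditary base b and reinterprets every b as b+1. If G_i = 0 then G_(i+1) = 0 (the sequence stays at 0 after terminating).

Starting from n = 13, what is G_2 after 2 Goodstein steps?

i=0: 13 = 3·4 + 1 (b=4); 4→5: 3·5 + 1 = 16; 16−1 = 15
i=1: 15 = 3·5 (b=5); 5→6: 3·6 = 18; 18−1 = 17
i=2: 17 = 2·6 + 5 (b=6); 6→7: 2·7 + 5 = 19; 19−1 = 18

17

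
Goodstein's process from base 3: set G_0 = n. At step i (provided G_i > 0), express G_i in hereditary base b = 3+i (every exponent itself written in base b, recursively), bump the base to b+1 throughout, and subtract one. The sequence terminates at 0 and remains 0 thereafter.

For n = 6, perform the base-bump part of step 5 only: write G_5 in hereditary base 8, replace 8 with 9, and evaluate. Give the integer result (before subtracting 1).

6 —HB3→ 2·3 —bump→ 2·4 = 8 —(−1)→ 7
7 —HB4→ 4 + 3 —bump→ 5 + 3 = 8 —(−1)→ 7
7 —HB5→ 5 + 2 —bump→ 6 + 2 = 8 —(−1)→ 7
7 —HB6→ 6 + 1 —bump→ 7 + 1 = 8 —(−1)→ 7
7 —HB7→ 7 —bump→ 8 = 8 —(−1)→ 7

7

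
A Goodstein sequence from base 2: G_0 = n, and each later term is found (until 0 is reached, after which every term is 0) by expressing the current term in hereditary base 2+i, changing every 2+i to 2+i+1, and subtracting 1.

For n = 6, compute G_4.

46655

6 —HB2→ 2^2 + 2 —bump→ 3^3 + 3 = 30 —(−1)→ 29
29 —HB3→ 3^3 + 2 —bump→ 4^4 + 2 = 258 —(−1)→ 257
257 —HB4→ 4^4 + 1 —bump→ 5^5 + 1 = 3126 —(−1)→ 3125
3125 —HB5→ 5^5 —bump→ 6^6 = 46656 —(−1)→ 46655
46655 —HB6→ 5·6^5 + 5·6^4 + 5·6^3 + 5·6^2 + 5·6 + 5 —bump→ 5·7^5 + 5·7^4 + 5·7^3 + 5·7^2 + 5·7 + 5 = 98040 —(−1)→ 98039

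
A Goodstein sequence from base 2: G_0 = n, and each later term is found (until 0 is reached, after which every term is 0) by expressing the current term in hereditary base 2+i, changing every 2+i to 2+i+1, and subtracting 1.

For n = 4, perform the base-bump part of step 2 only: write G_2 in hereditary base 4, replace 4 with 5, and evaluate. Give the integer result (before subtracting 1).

i=0: 4 = 2^2 (b=2); 2→3: 3^3 = 27; 27−1 = 26
i=1: 26 = 2·3^2 + 2·3 + 2 (b=3); 3→4: 2·4^2 + 2·4 + 2 = 42; 42−1 = 41

61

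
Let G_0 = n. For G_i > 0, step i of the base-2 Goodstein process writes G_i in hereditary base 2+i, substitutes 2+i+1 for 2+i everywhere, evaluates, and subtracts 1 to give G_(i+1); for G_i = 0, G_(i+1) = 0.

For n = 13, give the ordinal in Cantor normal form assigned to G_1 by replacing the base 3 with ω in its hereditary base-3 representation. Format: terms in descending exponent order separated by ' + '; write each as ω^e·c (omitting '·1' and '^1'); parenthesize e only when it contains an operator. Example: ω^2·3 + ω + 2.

ω^(ω + 1) + ω^ω

step 0: 13 = 2^(2 + 1) + 2^2 + 1; sub 3 for 2: 3^(3 + 1) + 3^3 + 1; = 109; G_1 = 109−1 = 108
step 1: 108 = 3^(3 + 1) + 3^3; sub 4 for 3: 4^(4 + 1) + 4^4; = 1280; G_2 = 1280−1 = 1279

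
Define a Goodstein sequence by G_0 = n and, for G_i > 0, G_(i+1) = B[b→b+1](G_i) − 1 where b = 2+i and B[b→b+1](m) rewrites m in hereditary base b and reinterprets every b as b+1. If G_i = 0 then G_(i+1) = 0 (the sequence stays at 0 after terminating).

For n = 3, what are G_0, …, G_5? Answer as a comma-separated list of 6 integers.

i=0: 3 = 2 + 1 (b=2); 2→3: 3 + 1 = 4; 4−1 = 3
i=1: 3 = 3 (b=3); 3→4: 4 = 4; 4−1 = 3
i=2: 3 = 3 (b=4); 4→5: 3 = 3; 3−1 = 2
i=3: 2 = 2 (b=5); 5→6: 2 = 2; 2−1 = 1
i=4: 1 = 1 (b=6); 6→7: 1 = 1; 1−1 = 0

3, 3, 3, 2, 1, 0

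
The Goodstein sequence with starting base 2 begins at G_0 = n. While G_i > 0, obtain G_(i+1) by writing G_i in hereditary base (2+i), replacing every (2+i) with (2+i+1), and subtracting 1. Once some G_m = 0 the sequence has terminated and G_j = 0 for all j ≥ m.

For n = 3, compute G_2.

G_0 = 3. HB_2(3) = 2 + 1. Bump = 4. G_1 = 3.
G_1 = 3. HB_3(3) = 3. Bump = 4. G_2 = 3.
G_2 = 3. HB_4(3) = 3. Bump = 3. G_3 = 2.

3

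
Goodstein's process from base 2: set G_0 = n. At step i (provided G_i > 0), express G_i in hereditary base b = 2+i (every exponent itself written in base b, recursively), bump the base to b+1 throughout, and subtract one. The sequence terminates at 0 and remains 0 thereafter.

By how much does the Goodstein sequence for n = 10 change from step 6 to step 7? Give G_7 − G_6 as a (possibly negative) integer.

G_0=10  [base 2] 2^(2 + 1) + 2  →[2↦3]→  3^(3 + 1) + 3 = 84  −1 ⇒ G_1=83
G_1=83  [base 3] 3^(3 + 1) + 2  →[3↦4]→  4^(4 + 1) + 2 = 1026  −1 ⇒ G_2=1025
G_2=1025  [base 4] 4^(4 + 1) + 1  →[4↦5]→  5^(5 + 1) + 1 = 15626  −1 ⇒ G_3=15625
G_3=15625  [base 5] 5^(5 + 1)  →[5↦6]→  6^(6 + 1) = 279936  −1 ⇒ G_4=279935
G_4=279935  [base 6] 5·6^6 + 5·6^5 + 5·6^4 + 5·6^3 + 5·6^2 + 5·6 + 5  →[6↦7]→  5·7^7 + 5·7^5 + 5·7^4 + 5·7^3 + 5·7^2 + 5·7 + 5 = 4215755  −1 ⇒ G_5=4215754
G_5=4215754  [base 7] 5·7^7 + 5·7^5 + 5·7^4 + 5·7^3 + 5·7^2 + 5·7 + 4  →[7↦8]→  5·8^8 + 5·8^5 + 5·8^4 + 5·8^3 + 5·8^2 + 5·8 + 4 = 84073324  −1 ⇒ G_6=84073323
G_6=84073323  [base 8] 5·8^8 + 5·8^5 + 5·8^4 + 5·8^3 + 5·8^2 + 5·8 + 3  →[8↦9]→  5·9^9 + 5·9^5 + 5·9^4 + 5·9^3 + 5·9^2 + 5·9 + 3 = 1937434593  −1 ⇒ G_7=1937434592

1853361269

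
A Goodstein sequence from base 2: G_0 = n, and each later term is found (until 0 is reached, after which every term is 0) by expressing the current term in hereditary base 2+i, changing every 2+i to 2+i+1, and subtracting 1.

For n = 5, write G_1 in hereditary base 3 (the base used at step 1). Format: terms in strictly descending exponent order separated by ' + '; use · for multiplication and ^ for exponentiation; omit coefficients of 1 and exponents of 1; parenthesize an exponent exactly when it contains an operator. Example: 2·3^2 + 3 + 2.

3^3

(0) 5|_2 = 2^2 + 1 ↦ 3^3 + 1|_3 = 28 ⇒ 27
(1) 27|_3 = 3^3 ↦ 4^4|_4 = 256 ⇒ 255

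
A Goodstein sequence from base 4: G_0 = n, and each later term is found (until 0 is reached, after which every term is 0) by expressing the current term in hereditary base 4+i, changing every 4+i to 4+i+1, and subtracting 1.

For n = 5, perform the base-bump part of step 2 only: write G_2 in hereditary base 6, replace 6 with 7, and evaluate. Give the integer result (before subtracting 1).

5

(0) 5|_4 = 4 + 1 ↦ 5 + 1|_5 = 6 ⇒ 5
(1) 5|_5 = 5 ↦ 6|_6 = 6 ⇒ 5
(2) 5|_6 = 5 ↦ 5|_7 = 5 ⇒ 4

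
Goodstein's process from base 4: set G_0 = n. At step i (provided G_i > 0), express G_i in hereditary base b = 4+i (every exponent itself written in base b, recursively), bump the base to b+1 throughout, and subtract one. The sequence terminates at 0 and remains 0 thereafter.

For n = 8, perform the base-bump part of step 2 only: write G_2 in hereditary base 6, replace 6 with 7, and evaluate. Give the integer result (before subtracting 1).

10

i=0: 8 = 2·4 (b=4); 4→5: 2·5 = 10; 10−1 = 9
i=1: 9 = 5 + 4 (b=5); 5→6: 6 + 4 = 10; 10−1 = 9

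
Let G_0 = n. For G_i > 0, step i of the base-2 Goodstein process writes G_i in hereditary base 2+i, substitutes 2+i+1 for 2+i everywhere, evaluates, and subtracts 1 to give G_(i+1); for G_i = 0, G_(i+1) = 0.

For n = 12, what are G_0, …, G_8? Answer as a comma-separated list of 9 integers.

[0] 12 ≡ 2^(2 + 1) + 2^2 (base 2). Lift 3: 108. −1: 107.
[1] 107 ≡ 3^(3 + 1) + 2·3^2 + 2·3 + 2 (base 3). Lift 4: 1066. −1: 1065.
[2] 1065 ≡ 4^(4 + 1) + 2·4^2 + 2·4 + 1 (base 4). Lift 5: 15686. −1: 15685.
[3] 15685 ≡ 5^(5 + 1) + 2·5^2 + 2·5 (base 5). Lift 6: 280020. −1: 280019.
[4] 280019 ≡ 6^(6 + 1) + 2·6^2 + 6 + 5 (base 6). Lift 7: 5764911. −1: 5764910.
[5] 5764910 ≡ 7^(7 + 1) + 2·7^2 + 7 + 4 (base 7). Lift 8: 134217868. −1: 134217867.
[6] 134217867 ≡ 8^(8 + 1) + 2·8^2 + 8 + 3 (base 8). Lift 9: 3486784575. −1: 3486784574.
[7] 3486784574 ≡ 9^(9 + 1) + 2·9^2 + 9 + 2 (base 9). Lift 10: 100000000212. −1: 100000000211.

12, 107, 1065, 15685, 280019, 5764910, 134217867, 3486784574, 100000000211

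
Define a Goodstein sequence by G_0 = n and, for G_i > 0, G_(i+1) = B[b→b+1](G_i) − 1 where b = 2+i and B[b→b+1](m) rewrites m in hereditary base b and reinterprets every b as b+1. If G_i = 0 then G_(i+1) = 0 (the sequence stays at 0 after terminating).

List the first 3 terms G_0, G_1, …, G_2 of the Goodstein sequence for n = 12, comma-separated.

12, 107, 1065

G_0 = 12. HB_2(12) = 2^(2 + 1) + 2^2. Bump = 108. G_1 = 107.
G_1 = 107. HB_3(107) = 3^(3 + 1) + 2·3^2 + 2·3 + 2. Bump = 1066. G_2 = 1065.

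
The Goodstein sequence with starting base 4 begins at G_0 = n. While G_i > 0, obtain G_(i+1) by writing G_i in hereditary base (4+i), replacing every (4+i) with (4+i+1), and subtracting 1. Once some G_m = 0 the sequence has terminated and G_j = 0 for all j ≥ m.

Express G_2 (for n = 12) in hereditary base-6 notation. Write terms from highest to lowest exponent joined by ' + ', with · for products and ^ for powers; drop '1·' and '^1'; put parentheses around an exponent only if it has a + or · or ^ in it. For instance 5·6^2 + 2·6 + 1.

2·6 + 3

G_0 = 12. HB_4(12) = 3·4. Bump = 15. G_1 = 14.
G_1 = 14. HB_5(14) = 2·5 + 4. Bump = 16. G_2 = 15.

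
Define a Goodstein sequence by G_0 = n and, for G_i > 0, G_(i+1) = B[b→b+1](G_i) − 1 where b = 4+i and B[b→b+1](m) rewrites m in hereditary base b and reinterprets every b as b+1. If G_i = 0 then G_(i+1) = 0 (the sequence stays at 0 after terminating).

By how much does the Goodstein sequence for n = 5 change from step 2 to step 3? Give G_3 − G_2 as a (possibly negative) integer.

(0) 5|_4 = 4 + 1 ↦ 5 + 1|_5 = 6 ⇒ 5
(1) 5|_5 = 5 ↦ 6|_6 = 6 ⇒ 5
(2) 5|_6 = 5 ↦ 5|_7 = 5 ⇒ 4

-1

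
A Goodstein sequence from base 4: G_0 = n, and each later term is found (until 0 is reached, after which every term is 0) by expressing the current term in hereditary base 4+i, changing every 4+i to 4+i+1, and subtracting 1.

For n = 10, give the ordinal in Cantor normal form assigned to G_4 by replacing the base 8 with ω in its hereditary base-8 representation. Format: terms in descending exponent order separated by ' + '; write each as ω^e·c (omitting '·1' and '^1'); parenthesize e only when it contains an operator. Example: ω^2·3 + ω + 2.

ω + 5

10 —HB4→ 2·4 + 2 —bump→ 2·5 + 2 = 12 —(−1)→ 11
11 —HB5→ 2·5 + 1 —bump→ 2·6 + 1 = 13 —(−1)→ 12
12 —HB6→ 2·6 —bump→ 2·7 = 14 —(−1)→ 13
13 —HB7→ 7 + 6 —bump→ 8 + 6 = 14 —(−1)→ 13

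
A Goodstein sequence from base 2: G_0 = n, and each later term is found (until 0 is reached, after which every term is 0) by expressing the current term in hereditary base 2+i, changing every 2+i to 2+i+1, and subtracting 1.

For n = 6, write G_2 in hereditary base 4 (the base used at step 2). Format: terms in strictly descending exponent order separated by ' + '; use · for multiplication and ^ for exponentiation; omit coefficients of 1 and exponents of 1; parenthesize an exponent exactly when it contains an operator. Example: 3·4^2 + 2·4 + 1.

4^4 + 1

base 2: 6 = 2^2 + 2; at 3: 3^3 + 3 = 30; next = 29
base 3: 29 = 3^3 + 2; at 4: 4^4 + 2 = 258; next = 257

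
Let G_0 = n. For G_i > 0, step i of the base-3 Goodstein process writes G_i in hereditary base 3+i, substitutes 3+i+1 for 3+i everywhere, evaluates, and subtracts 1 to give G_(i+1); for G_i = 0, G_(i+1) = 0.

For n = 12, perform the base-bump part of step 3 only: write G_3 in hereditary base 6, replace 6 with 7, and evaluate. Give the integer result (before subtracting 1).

i=0: 12 = 3^2 + 3 (b=3); 3→4: 4^2 + 4 = 20; 20−1 = 19
i=1: 19 = 4^2 + 3 (b=4); 4→5: 5^2 + 3 = 28; 28−1 = 27
i=2: 27 = 5^2 + 2 (b=5); 5→6: 6^2 + 2 = 38; 38−1 = 37

50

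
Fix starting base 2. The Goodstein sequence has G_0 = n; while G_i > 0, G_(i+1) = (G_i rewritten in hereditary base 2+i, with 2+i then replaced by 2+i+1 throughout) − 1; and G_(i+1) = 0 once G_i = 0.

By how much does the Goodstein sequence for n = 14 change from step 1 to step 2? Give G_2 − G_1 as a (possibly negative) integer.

1171

14 —HB2→ 2^(2 + 1) + 2^2 + 2 —bump→ 3^(3 + 1) + 3^3 + 3 = 111 —(−1)→ 110
110 —HB3→ 3^(3 + 1) + 3^3 + 2 —bump→ 4^(4 + 1) + 4^4 + 2 = 1282 —(−1)→ 1281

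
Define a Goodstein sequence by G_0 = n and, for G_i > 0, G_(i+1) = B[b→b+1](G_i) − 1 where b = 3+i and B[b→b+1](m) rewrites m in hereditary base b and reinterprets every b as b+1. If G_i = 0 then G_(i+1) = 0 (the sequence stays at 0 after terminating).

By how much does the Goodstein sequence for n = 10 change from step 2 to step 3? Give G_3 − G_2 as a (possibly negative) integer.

3

base 3: 10 = 3^2 + 1; at 4: 4^2 + 1 = 17; next = 16
base 4: 16 = 4^2; at 5: 5^2 = 25; next = 24
base 5: 24 = 4·5 + 4; at 6: 4·6 + 4 = 28; next = 27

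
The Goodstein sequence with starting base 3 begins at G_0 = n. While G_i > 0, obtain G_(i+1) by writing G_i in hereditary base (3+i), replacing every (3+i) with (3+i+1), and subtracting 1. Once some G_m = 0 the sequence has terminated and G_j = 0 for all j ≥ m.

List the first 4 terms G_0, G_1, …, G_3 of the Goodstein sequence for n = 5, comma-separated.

5, 5, 5, 5

5 —HB3→ 3 + 2 —bump→ 4 + 2 = 6 —(−1)→ 5
5 —HB4→ 4 + 1 —bump→ 5 + 1 = 6 —(−1)→ 5
5 —HB5→ 5 —bump→ 6 = 6 —(−1)→ 5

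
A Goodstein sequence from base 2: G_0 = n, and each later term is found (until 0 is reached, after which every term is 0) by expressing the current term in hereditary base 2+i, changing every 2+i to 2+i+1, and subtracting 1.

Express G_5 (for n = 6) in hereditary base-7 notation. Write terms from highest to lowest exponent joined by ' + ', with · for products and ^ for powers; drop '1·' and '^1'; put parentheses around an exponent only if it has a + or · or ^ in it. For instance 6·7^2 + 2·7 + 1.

base 2: 6 = 2^2 + 2; at 3: 3^3 + 3 = 30; next = 29
base 3: 29 = 3^3 + 2; at 4: 4^4 + 2 = 258; next = 257
base 4: 257 = 4^4 + 1; at 5: 5^5 + 1 = 3126; next = 3125
base 5: 3125 = 5^5; at 6: 6^6 = 46656; next = 46655
base 6: 46655 = 5·6^5 + 5·6^4 + 5·6^3 + 5·6^2 + 5·6 + 5; at 7: 5·7^5 + 5·7^4 + 5·7^3 + 5·7^2 + 5·7 + 5 = 98040; next = 98039
base 7: 98039 = 5·7^5 + 5·7^4 + 5·7^3 + 5·7^2 + 5·7 + 4; at 8: 5·8^5 + 5·8^4 + 5·8^3 + 5·8^2 + 5·8 + 4 = 187244; next = 187243

5·7^5 + 5·7^4 + 5·7^3 + 5·7^2 + 5·7 + 4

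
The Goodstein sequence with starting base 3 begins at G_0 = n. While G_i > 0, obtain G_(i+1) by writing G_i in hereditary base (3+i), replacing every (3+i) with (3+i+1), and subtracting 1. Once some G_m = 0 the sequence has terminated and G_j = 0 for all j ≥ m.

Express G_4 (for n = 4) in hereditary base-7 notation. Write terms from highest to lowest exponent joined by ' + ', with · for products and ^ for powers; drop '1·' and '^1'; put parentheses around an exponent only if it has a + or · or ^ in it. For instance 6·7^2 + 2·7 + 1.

2

i=0: 4 = 3 + 1 (b=3); 3→4: 4 + 1 = 5; 5−1 = 4
i=1: 4 = 4 (b=4); 4→5: 5 = 5; 5−1 = 4
i=2: 4 = 4 (b=5); 5→6: 4 = 4; 4−1 = 3
i=3: 3 = 3 (b=6); 6→7: 3 = 3; 3−1 = 2
i=4: 2 = 2 (b=7); 7→8: 2 = 2; 2−1 = 1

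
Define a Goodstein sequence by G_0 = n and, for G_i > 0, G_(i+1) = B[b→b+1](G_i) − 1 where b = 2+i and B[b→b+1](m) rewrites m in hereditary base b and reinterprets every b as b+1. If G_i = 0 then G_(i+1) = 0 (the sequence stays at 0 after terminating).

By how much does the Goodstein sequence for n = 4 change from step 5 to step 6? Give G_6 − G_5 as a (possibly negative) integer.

30

i=0: 4 = 2^2 (b=2); 2→3: 3^3 = 27; 27−1 = 26
i=1: 26 = 2·3^2 + 2·3 + 2 (b=3); 3→4: 2·4^2 + 2·4 + 2 = 42; 42−1 = 41
i=2: 41 = 2·4^2 + 2·4 + 1 (b=4); 4→5: 2·5^2 + 2·5 + 1 = 61; 61−1 = 60
i=3: 60 = 2·5^2 + 2·5 (b=5); 5→6: 2·6^2 + 2·6 = 84; 84−1 = 83
i=4: 83 = 2·6^2 + 6 + 5 (b=6); 6→7: 2·7^2 + 7 + 5 = 110; 110−1 = 109
i=5: 109 = 2·7^2 + 7 + 4 (b=7); 7→8: 2·8^2 + 8 + 4 = 140; 140−1 = 139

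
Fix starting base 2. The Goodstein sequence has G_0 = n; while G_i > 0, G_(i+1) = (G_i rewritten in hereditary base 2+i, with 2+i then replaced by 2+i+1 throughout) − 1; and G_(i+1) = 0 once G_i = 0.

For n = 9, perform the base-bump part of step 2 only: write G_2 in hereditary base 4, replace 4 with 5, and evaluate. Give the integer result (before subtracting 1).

9843

[0] 9 ≡ 2^(2 + 1) + 1 (base 2). Lift 3: 82. −1: 81.
[1] 81 ≡ 3^(3 + 1) (base 3). Lift 4: 1024. −1: 1023.
[2] 1023 ≡ 3·4^4 + 3·4^3 + 3·4^2 + 3·4 + 3 (base 4). Lift 5: 9843. −1: 9842.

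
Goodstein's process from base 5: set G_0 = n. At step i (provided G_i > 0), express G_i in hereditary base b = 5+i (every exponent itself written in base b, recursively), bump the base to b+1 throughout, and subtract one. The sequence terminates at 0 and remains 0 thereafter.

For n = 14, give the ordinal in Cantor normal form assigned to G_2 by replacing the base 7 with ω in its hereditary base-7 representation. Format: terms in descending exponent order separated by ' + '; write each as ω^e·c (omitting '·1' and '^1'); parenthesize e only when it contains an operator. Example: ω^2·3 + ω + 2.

ω·2 + 2

step 0: 14 = 2·5 + 4; sub 6 for 5: 2·6 + 4; = 16; G_1 = 16−1 = 15
step 1: 15 = 2·6 + 3; sub 7 for 6: 2·7 + 3; = 17; G_2 = 17−1 = 16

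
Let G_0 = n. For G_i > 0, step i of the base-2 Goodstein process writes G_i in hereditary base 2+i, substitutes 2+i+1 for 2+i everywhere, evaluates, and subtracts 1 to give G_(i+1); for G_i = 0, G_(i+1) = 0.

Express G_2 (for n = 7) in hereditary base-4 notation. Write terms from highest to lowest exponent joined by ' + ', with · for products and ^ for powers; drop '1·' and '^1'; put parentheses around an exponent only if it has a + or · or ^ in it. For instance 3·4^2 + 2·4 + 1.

[0] 7 ≡ 2^2 + 2 + 1 (base 2). Lift 3: 31. −1: 30.
[1] 30 ≡ 3^3 + 3 (base 3). Lift 4: 260. −1: 259.
[2] 259 ≡ 4^4 + 3 (base 4). Lift 5: 3128. −1: 3127.

4^4 + 3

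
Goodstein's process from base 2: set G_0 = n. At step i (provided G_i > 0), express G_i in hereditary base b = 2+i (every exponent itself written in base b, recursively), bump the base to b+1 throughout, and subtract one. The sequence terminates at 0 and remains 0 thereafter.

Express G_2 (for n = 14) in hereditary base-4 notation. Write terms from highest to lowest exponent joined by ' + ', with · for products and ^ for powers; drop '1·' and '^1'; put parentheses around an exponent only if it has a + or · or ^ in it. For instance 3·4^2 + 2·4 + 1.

(0) 14|_2 = 2^(2 + 1) + 2^2 + 2 ↦ 3^(3 + 1) + 3^3 + 3|_3 = 111 ⇒ 110
(1) 110|_3 = 3^(3 + 1) + 3^3 + 2 ↦ 4^(4 + 1) + 4^4 + 2|_4 = 1282 ⇒ 1281
(2) 1281|_4 = 4^(4 + 1) + 4^4 + 1 ↦ 5^(5 + 1) + 5^5 + 1|_5 = 18751 ⇒ 18750

4^(4 + 1) + 4^4 + 1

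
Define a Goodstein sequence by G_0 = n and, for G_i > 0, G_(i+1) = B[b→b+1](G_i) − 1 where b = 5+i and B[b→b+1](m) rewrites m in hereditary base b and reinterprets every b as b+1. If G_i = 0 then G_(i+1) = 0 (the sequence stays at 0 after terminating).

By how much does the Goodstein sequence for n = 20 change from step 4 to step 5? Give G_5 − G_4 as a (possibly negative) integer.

base 5: 20 = 4·5; at 6: 4·6 = 24; next = 23
base 6: 23 = 3·6 + 5; at 7: 3·7 + 5 = 26; next = 25
base 7: 25 = 3·7 + 4; at 8: 3·8 + 4 = 28; next = 27
base 8: 27 = 3·8 + 3; at 9: 3·9 + 3 = 30; next = 29
base 9: 29 = 3·9 + 2; at 10: 3·10 + 2 = 32; next = 31

2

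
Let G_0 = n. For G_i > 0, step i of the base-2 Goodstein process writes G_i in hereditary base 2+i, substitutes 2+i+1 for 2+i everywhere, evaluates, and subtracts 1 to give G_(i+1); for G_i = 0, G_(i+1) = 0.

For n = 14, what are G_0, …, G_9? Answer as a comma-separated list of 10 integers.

i=0: 14 = 2^(2 + 1) + 2^2 + 2 (b=2); 2→3: 3^(3 + 1) + 3^3 + 3 = 111; 111−1 = 110
i=1: 110 = 3^(3 + 1) + 3^3 + 2 (b=3); 3→4: 4^(4 + 1) + 4^4 + 2 = 1282; 1282−1 = 1281
i=2: 1281 = 4^(4 + 1) + 4^4 + 1 (b=4); 4→5: 5^(5 + 1) + 5^5 + 1 = 18751; 18751−1 = 18750
i=3: 18750 = 5^(5 + 1) + 5^5 (b=5); 5→6: 6^(6 + 1) + 6^6 = 326592; 326592−1 = 326591
i=4: 326591 = 6^(6 + 1) + 5·6^5 + 5·6^4 + 5·6^3 + 5·6^2 + 5·6 + 5 (b=6); 6→7: 7^(7 + 1) + 5·7^5 + 5·7^4 + 5·7^3 + 5·7^2 + 5·7 + 5 = 5862841; 5862841−1 = 5862840
i=5: 5862840 = 7^(7 + 1) + 5·7^5 + 5·7^4 + 5·7^3 + 5·7^2 + 5·7 + 4 (b=7); 7→8: 8^(8 + 1) + 5·8^5 + 5·8^4 + 5·8^3 + 5·8^2 + 5·8 + 4 = 134404972; 134404972−1 = 134404971
i=6: 134404971 = 8^(8 + 1) + 5·8^5 + 5·8^4 + 5·8^3 + 5·8^2 + 5·8 + 3 (b=8); 8→9: 9^(9 + 1) + 5·9^5 + 5·9^4 + 5·9^3 + 5·9^2 + 5·9 + 3 = 3487116549; 3487116549−1 = 3487116548
i=7: 3487116548 = 9^(9 + 1) + 5·9^5 + 5·9^4 + 5·9^3 + 5·9^2 + 5·9 + 2 (b=9); 9→10: 10^(10 + 1) + 5·10^5 + 5·10^4 + 5·10^3 + 5·10^2 + 5·10 + 2 = 100000555552; 100000555552−1 = 100000555551
i=8: 100000555551 = 10^(10 + 1) + 5·10^5 + 5·10^4 + 5·10^3 + 5·10^2 + 5·10 + 1 (b=10); 10→11: 11^(11 + 1) + 5·11^5 + 5·11^4 + 5·11^3 + 5·11^2 + 5·11 + 1 = 3138429262497; 3138429262497−1 = 3138429262496

14, 110, 1281, 18750, 326591, 5862840, 134404971, 3487116548, 100000555551, 3138429262496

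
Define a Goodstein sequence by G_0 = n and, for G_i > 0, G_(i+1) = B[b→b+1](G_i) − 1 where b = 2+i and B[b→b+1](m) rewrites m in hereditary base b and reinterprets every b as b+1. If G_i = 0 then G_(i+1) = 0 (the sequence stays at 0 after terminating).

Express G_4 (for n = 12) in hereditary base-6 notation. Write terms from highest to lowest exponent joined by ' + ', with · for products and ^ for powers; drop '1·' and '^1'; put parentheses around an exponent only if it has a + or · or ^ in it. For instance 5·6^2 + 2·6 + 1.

6^(6 + 1) + 2·6^2 + 6 + 5

[0] 12 ≡ 2^(2 + 1) + 2^2 (base 2). Lift 3: 108. −1: 107.
[1] 107 ≡ 3^(3 + 1) + 2·3^2 + 2·3 + 2 (base 3). Lift 4: 1066. −1: 1065.
[2] 1065 ≡ 4^(4 + 1) + 2·4^2 + 2·4 + 1 (base 4). Lift 5: 15686. −1: 15685.
[3] 15685 ≡ 5^(5 + 1) + 2·5^2 + 2·5 (base 5). Lift 6: 280020. −1: 280019.
[4] 280019 ≡ 6^(6 + 1) + 2·6^2 + 6 + 5 (base 6). Lift 7: 5764911. −1: 5764910.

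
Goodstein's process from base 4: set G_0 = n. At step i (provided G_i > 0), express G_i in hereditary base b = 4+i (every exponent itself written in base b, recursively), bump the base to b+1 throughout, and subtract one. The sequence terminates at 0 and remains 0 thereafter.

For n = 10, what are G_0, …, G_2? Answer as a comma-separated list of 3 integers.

10, 11, 12

(0) 10|_4 = 2·4 + 2 ↦ 2·5 + 2|_5 = 12 ⇒ 11
(1) 11|_5 = 2·5 + 1 ↦ 2·6 + 1|_6 = 13 ⇒ 12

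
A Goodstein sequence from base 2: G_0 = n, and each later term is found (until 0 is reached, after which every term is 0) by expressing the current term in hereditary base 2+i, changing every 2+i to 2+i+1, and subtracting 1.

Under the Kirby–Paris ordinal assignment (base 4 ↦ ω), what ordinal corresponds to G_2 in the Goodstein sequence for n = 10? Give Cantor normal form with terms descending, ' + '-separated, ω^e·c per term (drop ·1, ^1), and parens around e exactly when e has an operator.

[0] 10 ≡ 2^(2 + 1) + 2 (base 2). Lift 3: 84. −1: 83.
[1] 83 ≡ 3^(3 + 1) + 2 (base 3). Lift 4: 1026. −1: 1025.
[2] 1025 ≡ 4^(4 + 1) + 1 (base 4). Lift 5: 15626. −1: 15625.

ω^(ω + 1) + 1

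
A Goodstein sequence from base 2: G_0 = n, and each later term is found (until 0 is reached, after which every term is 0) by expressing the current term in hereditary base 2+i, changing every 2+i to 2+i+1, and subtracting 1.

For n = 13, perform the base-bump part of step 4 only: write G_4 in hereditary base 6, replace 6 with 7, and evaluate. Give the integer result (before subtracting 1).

base 2: 13 = 2^(2 + 1) + 2^2 + 1; at 3: 3^(3 + 1) + 3^3 + 1 = 109; next = 108
base 3: 108 = 3^(3 + 1) + 3^3; at 4: 4^(4 + 1) + 4^4 = 1280; next = 1279
base 4: 1279 = 4^(4 + 1) + 3·4^3 + 3·4^2 + 3·4 + 3; at 5: 5^(5 + 1) + 3·5^3 + 3·5^2 + 3·5 + 3 = 16093; next = 16092
base 5: 16092 = 5^(5 + 1) + 3·5^3 + 3·5^2 + 3·5 + 2; at 6: 6^(6 + 1) + 3·6^3 + 3·6^2 + 3·6 + 2 = 280712; next = 280711

5765999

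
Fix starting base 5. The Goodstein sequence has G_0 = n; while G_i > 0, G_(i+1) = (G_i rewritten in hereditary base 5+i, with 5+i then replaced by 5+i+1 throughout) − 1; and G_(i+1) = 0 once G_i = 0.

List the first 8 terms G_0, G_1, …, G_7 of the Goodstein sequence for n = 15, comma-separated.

15, 17, 18, 19, 20, 21, 22, 23

(0) 15|_5 = 3·5 ↦ 3·6|_6 = 18 ⇒ 17
(1) 17|_6 = 2·6 + 5 ↦ 2·7 + 5|_7 = 19 ⇒ 18
(2) 18|_7 = 2·7 + 4 ↦ 2·8 + 4|_8 = 20 ⇒ 19
(3) 19|_8 = 2·8 + 3 ↦ 2·9 + 3|_9 = 21 ⇒ 20
(4) 20|_9 = 2·9 + 2 ↦ 2·10 + 2|_10 = 22 ⇒ 21
(5) 21|_10 = 2·10 + 1 ↦ 2·11 + 1|_11 = 23 ⇒ 22
(6) 22|_11 = 2·11 ↦ 2·12|_12 = 24 ⇒ 23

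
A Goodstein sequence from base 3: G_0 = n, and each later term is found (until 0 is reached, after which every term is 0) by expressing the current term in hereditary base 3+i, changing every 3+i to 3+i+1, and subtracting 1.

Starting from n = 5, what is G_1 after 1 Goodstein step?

G_0=5  [base 3] 3 + 2  →[3↦4]→  4 + 2 = 6  −1 ⇒ G_1=5
G_1=5  [base 4] 4 + 1  →[4↦5]→  5 + 1 = 6  −1 ⇒ G_2=5

5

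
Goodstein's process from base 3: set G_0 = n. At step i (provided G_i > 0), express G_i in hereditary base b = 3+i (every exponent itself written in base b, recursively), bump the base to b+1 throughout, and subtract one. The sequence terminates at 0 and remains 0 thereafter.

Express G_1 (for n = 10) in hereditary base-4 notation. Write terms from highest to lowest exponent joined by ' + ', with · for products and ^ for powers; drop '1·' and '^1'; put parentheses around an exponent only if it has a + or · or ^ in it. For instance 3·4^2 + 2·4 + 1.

base 3: 10 = 3^2 + 1; at 4: 4^2 + 1 = 17; next = 16
base 4: 16 = 4^2; at 5: 5^2 = 25; next = 24

4^2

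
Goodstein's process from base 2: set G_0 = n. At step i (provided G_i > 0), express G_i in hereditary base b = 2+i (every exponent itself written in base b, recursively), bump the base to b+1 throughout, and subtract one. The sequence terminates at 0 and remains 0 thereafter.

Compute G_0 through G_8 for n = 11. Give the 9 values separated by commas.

11, 84, 1027, 15627, 279937, 5764801, 134217727, 2749609302, 70077777775

G_0 = 11. HB_2(11) = 2^(2 + 1) + 2 + 1. Bump = 85. G_1 = 84.
G_1 = 84. HB_3(84) = 3^(3 + 1) + 3. Bump = 1028. G_2 = 1027.
G_2 = 1027. HB_4(1027) = 4^(4 + 1) + 3. Bump = 15628. G_3 = 15627.
G_3 = 15627. HB_5(15627) = 5^(5 + 1) + 2. Bump = 279938. G_4 = 279937.
G_4 = 279937. HB_6(279937) = 6^(6 + 1) + 1. Bump = 5764802. G_5 = 5764801.
G_5 = 5764801. HB_7(5764801) = 7^(7 + 1). Bump = 134217728. G_6 = 134217727.
G_6 = 134217727. HB_8(134217727) = 7·8^8 + 7·8^7 + 7·8^6 + 7·8^5 + 7·8^4 + 7·8^3 + 7·8^2 + 7·8 + 7. Bump = 2749609303. G_7 = 2749609302.
G_7 = 2749609302. HB_9(2749609302) = 7·9^9 + 7·9^7 + 7·9^6 + 7·9^5 + 7·9^4 + 7·9^3 + 7·9^2 + 7·9 + 6. Bump = 70077777776. G_8 = 70077777775.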